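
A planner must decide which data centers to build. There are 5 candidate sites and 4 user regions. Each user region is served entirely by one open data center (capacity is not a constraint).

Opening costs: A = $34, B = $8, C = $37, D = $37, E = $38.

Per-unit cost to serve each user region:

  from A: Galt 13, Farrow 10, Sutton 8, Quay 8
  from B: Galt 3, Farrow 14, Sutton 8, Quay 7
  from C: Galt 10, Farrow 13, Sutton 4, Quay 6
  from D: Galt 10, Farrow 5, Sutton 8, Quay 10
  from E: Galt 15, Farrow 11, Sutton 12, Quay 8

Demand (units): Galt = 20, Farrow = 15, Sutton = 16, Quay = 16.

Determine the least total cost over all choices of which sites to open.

For any fixed open set, each user region goes to its cheapest open site; total = fixed + service.
{B, C, D}: Galt→B 3·20=60, Farrow→D 5·15=75, Sutton→C 4·16=64, Quay→C 6·16=96. Service 295; fixed 82; total 377.
{A, B, C, D}: service 295 + fixed 116 = 411
{B, C, D, E}: Galt→B 3·20=60, Farrow→D 5·15=75, Sutton→C 4·16=64, Quay→C 6·16=96. Service 295; fixed 120; total 415.
{A, B, C, D, E}: Galt→B 3·20=60, Farrow→D 5·15=75, Sutton→C 4·16=64, Quay→C 6·16=96. Service 295; fixed 154; total 449.
No other subset beats 377.

Minimum total cost: 377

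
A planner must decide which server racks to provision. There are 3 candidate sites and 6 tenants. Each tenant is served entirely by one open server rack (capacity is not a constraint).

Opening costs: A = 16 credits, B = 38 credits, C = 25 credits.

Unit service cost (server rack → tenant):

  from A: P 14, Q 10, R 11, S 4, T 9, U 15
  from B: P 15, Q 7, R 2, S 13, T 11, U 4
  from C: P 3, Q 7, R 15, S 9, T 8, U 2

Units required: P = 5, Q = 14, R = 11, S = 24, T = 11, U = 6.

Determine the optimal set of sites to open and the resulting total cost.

For any fixed open set, each tenant goes to its cheapest open site; total = fixed + service.
{A, B, C}: P→C 3·5=15, Q→B 7·14=98, R→B 2·11=22, S→A 4·24=96, T→C 8·11=88, U→C 2·6=12. Service 331; fixed 79; total 410.
{A, B}: P→A 14·5=70, Q→B 7·14=98, R→B 2·11=22, S→A 4·24=96, T→A 9·11=99, U→B 4·6=24. Service 409; fixed 54; total 463.
{A, C}: service 430 + fixed 41 = 471
{A}: service 616 + fixed 16 = 632
No other subset beats 410.

Open A, B and C; minimum total cost 410.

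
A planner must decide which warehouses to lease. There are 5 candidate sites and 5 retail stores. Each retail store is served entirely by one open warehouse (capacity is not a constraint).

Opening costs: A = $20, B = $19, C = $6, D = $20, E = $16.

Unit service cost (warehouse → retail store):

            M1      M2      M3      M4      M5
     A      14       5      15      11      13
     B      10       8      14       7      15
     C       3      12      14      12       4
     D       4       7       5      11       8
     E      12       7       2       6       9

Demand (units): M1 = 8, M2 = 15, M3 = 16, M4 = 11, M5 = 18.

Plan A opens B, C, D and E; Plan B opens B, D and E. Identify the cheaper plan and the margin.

Plan A: {B, C, D, E}: M1→C 3·8=24, M2→D 7·15=105, M3→E 2·16=32, M4→E 6·11=66, M5→C 4·18=72. Service 299; fixed 61; total 360.
Plan B: {B, D, E}: M1→D 4·8=32, M2→D 7·15=105, M3→E 2·16=32, M4→E 6·11=66, M5→D 8·18=144. Service 379; fixed 55; total 434.
Difference: |360 − 434| = 74.

Plan A is cheaper by 74.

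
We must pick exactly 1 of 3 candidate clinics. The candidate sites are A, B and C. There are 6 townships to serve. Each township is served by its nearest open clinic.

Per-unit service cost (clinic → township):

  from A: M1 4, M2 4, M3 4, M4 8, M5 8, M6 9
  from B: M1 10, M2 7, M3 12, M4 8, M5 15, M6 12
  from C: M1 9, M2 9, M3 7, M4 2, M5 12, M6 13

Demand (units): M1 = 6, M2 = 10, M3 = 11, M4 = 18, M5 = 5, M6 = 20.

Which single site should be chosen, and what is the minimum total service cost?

With exactly 1 open, each township uses its cheapest among the chosen.
{A}: M1→A 4·6=24, M2→A 4·10=40, M3→A 4·11=44, M4→A 8·18=144, M5→A 8·5=40, M6→A 9·20=180. Service cost 472.
{C}: service cost 577
{B}: service cost 721
Among all 3 size-1 choices, {A} is lowest.

Choose A only; total service cost 472.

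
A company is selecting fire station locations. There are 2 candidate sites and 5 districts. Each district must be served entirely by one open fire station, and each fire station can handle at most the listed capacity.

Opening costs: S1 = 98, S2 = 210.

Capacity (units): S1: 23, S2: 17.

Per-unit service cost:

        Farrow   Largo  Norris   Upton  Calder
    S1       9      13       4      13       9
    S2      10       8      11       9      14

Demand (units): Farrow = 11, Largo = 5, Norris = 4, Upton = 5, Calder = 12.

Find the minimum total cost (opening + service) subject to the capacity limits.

Minimum total cost: 644

Open {S1, S2}: Farrow→S1 9·11=99, Largo→S2 8·5=40, Norris→S2 11·4=44, Upton→S2 9·5=45, Calder→S1 9·12=108.
Loads: S1 carries 23/23, S2 carries 14/17. Service 336; fixed 308; total 644.
Next best feasible plan costs 647.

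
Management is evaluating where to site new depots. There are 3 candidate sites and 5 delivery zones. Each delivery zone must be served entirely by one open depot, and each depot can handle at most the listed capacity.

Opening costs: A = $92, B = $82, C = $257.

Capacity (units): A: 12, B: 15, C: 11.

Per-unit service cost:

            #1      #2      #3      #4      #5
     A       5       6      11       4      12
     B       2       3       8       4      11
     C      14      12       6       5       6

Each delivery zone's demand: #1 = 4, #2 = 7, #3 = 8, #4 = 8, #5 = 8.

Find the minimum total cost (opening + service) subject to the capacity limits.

Open {A, B, C}: #1→A 5·4=20, #2→B 3·7=21, #3→B 8·8=64, #4→A 4·8=32, #5→C 6·8=48.
Loads: A carries 12/12, B carries 15/15, C carries 8/11. Service 185; fixed 431; total 616.
Next best feasible plan costs 640.

Minimum total cost: 616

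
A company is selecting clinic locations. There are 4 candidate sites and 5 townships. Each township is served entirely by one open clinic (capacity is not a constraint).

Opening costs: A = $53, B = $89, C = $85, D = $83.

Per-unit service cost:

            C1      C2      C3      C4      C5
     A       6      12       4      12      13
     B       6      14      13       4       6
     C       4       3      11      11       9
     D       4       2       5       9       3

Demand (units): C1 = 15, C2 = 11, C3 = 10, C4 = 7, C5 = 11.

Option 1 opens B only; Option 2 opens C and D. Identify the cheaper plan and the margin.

Option 1: {B}: C1→B 6·15=90, C2→B 14·11=154, C3→B 13·10=130, C4→B 4·7=28, C5→B 6·11=66. Service 468; fixed 89; total 557.
Option 2: {C, D}: C1→C 4·15=60, C2→D 2·11=22, C3→D 5·10=50, C4→D 9·7=63, C5→D 3·11=33. Service 228; fixed 168; total 396.
Difference: |557 − 396| = 161.

Option 2 is cheaper by 161.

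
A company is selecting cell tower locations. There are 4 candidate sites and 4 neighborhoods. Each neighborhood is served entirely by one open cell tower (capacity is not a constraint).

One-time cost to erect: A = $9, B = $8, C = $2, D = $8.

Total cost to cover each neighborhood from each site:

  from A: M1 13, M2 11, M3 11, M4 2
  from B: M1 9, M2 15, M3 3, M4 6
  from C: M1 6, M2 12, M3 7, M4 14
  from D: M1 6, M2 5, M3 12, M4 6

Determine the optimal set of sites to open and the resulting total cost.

For any fixed open set, each neighborhood goes to its cheapest open site; total = fixed + service.
{C, D}: M1→C 6, M2→D 5, M3→C 7, M4→D 6. Service 24; fixed 10; total 34.
{B, D}: M1→D 6, M2→D 5, M3→B 3, M4→B 6. Service 20; fixed 16; total 36.
{A, C}: service 26 + fixed 11 = 37
{A, B, C, D}: service 16 + fixed 27 = 43
No other subset beats 34.

Open C and D; minimum total cost 34.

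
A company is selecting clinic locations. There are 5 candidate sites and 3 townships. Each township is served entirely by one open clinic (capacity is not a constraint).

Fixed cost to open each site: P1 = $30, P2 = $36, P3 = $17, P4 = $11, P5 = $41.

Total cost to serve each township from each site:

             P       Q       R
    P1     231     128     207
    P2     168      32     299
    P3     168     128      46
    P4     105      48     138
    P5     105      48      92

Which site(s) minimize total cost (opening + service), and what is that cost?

For any fixed open set, each township goes to its cheapest open site; total = fixed + service.
{P3, P4}: P→P4 105, Q→P4 48, R→P3 46. Service 199; fixed 28; total 227.
{P2, P3, P4}: P→P4 105, Q→P2 32, R→P3 46. Service 183; fixed 64; total 247.
{P1, P3, P4}: P→P4 105, Q→P4 48, R→P3 46. Service 199; fixed 58; total 257.
{P1, P2, P3, P4, P5}: P→P4 105, Q→P2 32, R→P3 46. Service 183; fixed 135; total 318.
No other subset beats 227.

Open P3 and P4; minimum total cost 227.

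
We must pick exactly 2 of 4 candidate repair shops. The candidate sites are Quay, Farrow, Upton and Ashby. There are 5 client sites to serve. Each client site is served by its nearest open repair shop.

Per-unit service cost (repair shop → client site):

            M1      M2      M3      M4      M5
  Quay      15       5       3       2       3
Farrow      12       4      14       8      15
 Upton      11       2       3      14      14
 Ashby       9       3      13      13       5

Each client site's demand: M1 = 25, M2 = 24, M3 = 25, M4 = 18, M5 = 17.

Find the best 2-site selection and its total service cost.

With exactly 2 open, each client site uses its cheapest among the chosen.
{Quay, Ashby}: M1→Ashby 9·25=225, M2→Ashby 3·24=72, M3→Quay 3·25=75, M4→Quay 2·18=36, M5→Quay 3·17=51. Service cost 459.
{Quay, Upton}: service cost 485
{Quay, Farrow}: service cost 558
Among all 6 size-2 choices, {Quay, Ashby} is lowest.

Choose Quay and Ashby; total service cost 459.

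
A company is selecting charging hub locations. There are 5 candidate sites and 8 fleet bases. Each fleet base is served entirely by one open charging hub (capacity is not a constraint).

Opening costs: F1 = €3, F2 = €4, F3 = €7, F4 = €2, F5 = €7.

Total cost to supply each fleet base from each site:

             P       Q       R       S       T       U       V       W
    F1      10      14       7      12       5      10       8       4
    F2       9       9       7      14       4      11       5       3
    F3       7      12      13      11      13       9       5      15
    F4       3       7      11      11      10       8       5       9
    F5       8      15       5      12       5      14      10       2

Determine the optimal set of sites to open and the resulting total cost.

For any fixed open set, each fleet base goes to its cheapest open site; total = fixed + service.
{F2, F4}: P→F4 3, Q→F4 7, R→F2 7, S→F4 11, T→F2 4, U→F4 8, V→F2 5, W→F2 3. Service 48; fixed 6; total 54.
{F1, F4}: service 50 + fixed 5 = 55
{F4, F5}: service 46 + fixed 9 = 55
{F1, F2, F3, F4, F5}: P→F4 3, Q→F4 7, R→F5 5, S→F3 11, T→F2 4, U→F4 8, V→F2 5, W→F5 2. Service 45; fixed 23; total 68.
No other subset beats 54.

Open F2 and F4; minimum total cost 54.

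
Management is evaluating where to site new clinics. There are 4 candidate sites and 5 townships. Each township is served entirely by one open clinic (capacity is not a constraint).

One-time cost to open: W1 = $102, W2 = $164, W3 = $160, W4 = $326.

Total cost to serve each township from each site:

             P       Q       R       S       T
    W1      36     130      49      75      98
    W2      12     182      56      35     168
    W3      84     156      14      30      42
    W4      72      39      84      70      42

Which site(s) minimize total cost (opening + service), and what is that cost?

Open W3 only; minimum total cost 486.

For any fixed open set, each township goes to its cheapest open site; total = fixed + service.
{W3}: P→W3 84, Q→W3 156, R→W3 14, S→W3 30, T→W3 42. Service 326; fixed 160; total 486.
{W1}: service 388 + fixed 102 = 490
{W1, W3}: P→W1 36, Q→W1 130, R→W3 14, S→W3 30, T→W3 42. Service 252; fixed 262; total 514.
{W1, W2, W3, W4}: service 137 + fixed 752 = 889
No other subset beats 486.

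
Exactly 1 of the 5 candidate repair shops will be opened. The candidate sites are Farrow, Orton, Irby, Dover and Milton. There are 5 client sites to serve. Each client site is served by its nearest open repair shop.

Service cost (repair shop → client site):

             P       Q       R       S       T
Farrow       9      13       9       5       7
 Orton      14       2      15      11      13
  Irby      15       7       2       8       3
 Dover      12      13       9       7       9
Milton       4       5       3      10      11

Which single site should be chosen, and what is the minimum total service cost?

Choose Milton only; total service cost 33.

With exactly 1 open, each client site uses its cheapest among the chosen.
{Milton}: P→Milton 4, Q→Milton 5, R→Milton 3, S→Milton 10, T→Milton 11. Service cost 33.
{Irby}: service cost 35
{Farrow}: service cost 43
Among all 5 size-1 choices, {Milton} is lowest.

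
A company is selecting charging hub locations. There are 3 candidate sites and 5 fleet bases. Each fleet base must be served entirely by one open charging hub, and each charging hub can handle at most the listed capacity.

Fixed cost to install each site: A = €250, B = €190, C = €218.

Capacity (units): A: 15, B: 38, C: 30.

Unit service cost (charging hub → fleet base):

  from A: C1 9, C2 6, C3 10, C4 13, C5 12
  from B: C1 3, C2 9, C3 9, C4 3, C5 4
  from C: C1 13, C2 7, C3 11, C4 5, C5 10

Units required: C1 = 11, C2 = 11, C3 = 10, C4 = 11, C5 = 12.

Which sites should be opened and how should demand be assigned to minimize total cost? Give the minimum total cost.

Open {B, C}: C1→B 3·11=33, C2→C 7·11=77, C3→C 11·10=110, C4→B 3·11=33, C5→B 4·12=48.
Loads: B carries 34/38, C carries 21/30. Service 301; fixed 408; total 709.
Next best feasible plan costs 711.

Minimum total cost: 709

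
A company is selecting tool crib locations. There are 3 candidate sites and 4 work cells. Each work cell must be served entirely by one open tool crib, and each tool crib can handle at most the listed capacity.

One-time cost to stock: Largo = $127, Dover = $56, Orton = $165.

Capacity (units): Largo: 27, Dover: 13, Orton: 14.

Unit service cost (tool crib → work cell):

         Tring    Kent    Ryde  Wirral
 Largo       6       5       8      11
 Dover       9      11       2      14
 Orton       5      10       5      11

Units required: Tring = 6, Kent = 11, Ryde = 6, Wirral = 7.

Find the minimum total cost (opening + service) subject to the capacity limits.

Minimum total cost: 363

Open {Largo, Dover}: Tring→Largo 6·6=36, Kent→Largo 5·11=55, Ryde→Dover 2·6=12, Wirral→Largo 11·7=77.
Loads: Largo carries 24/27, Dover carries 6/13. Service 180; fixed 183; total 363.
Next best feasible plan costs 381.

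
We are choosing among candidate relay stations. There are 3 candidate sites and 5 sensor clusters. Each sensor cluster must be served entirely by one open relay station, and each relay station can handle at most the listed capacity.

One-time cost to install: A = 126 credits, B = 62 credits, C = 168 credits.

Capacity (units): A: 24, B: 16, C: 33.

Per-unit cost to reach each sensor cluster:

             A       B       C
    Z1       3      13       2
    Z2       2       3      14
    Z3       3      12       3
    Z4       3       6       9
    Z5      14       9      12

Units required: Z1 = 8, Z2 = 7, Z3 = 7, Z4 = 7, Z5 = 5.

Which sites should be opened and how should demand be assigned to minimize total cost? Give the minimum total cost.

Open {A, B}: Z1→A 3·8=24, Z2→B 3·7=21, Z3→A 3·7=21, Z4→A 3·7=21, Z5→B 9·5=45.
Loads: A carries 22/24, B carries 12/16. Service 132; fixed 188; total 320.
Next best feasible plan costs 334.

Minimum total cost: 320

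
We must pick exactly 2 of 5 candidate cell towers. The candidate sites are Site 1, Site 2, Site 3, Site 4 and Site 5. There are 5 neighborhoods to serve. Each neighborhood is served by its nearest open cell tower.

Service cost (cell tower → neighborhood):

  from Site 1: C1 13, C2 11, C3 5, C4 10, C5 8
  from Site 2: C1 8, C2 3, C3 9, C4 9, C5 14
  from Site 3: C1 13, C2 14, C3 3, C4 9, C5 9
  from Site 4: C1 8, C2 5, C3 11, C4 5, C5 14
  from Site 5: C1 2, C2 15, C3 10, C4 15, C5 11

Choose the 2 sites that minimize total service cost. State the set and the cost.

With exactly 2 open, each neighborhood uses its cheapest among the chosen.
{Site 3, Site 4}: C1→Site 4 8, C2→Site 4 5, C3→Site 3 3, C4→Site 4 5, C5→Site 3 9. Service cost 30.
{Site 1, Site 4}: service cost 31
{Site 2, Site 3}: service cost 32
Among all 10 size-2 choices, {Site 3, Site 4} is lowest.

Choose Site 3 and Site 4; total service cost 30.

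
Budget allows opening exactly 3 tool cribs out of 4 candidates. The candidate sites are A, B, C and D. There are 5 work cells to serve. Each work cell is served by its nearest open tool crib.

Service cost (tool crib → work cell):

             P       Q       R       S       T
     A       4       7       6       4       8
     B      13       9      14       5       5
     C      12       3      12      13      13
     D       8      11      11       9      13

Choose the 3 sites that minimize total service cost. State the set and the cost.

Choose A, B and C; total service cost 22.

With exactly 3 open, each work cell uses its cheapest among the chosen.
{A, B, C}: P→A 4, Q→C 3, R→A 6, S→A 4, T→B 5. Service cost 22.
{A, C, D}: service cost 25
{A, B, D}: service cost 26
Among all 4 size-3 choices, {A, B, C} is lowest.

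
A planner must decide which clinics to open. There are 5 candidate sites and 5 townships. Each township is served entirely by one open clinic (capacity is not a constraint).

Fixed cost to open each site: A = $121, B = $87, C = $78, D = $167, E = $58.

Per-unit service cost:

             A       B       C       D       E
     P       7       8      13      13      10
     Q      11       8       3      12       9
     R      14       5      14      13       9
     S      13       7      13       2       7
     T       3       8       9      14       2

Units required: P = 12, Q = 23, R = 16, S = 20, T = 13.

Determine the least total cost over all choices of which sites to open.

For any fixed open set, each township goes to its cheapest open site; total = fixed + service.
{B, C, E}: P→B 8·12=96, Q→C 3·23=69, R→B 5·16=80, S→B 7·20=140, T→E 2·13=26. Service 411; fixed 223; total 634.
{C, E}: P→E 10·12=120, Q→C 3·23=69, R→E 9·16=144, S→E 7·20=140, T→E 2·13=26. Service 499; fixed 136; total 635.
{B, C}: service 489 + fixed 165 = 654
{A, B, C, D, E}: service 299 + fixed 511 = 810
No other subset beats 634.

Minimum total cost: 634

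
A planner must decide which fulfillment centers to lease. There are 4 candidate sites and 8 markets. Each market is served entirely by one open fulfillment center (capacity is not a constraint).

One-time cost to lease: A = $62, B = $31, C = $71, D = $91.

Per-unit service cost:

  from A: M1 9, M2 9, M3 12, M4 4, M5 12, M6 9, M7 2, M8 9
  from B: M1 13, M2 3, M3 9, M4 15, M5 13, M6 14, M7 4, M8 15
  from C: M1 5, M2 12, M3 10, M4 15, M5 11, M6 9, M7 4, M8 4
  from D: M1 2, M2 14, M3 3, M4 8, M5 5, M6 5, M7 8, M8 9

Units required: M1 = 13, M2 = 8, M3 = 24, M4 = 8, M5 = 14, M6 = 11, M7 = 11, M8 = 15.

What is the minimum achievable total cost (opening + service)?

Minimum total cost: 608

For any fixed open set, each market goes to its cheapest open site; total = fixed + service.
{B, C, D}: M1→D 2·13=26, M2→B 3·8=24, M3→D 3·24=72, M4→D 8·8=64, M5→D 5·14=70, M6→D 5·11=55, M7→B 4·11=44, M8→C 4·15=60. Service 415; fixed 193; total 608.
{B, D}: service 490 + fixed 122 = 612
{A, B, C, D}: M1→D 2·13=26, M2→B 3·8=24, M3→D 3·24=72, M4→A 4·8=32, M5→D 5·14=70, M6→D 5·11=55, M7→A 2·11=22, M8→C 4·15=60. Service 361; fixed 255; total 616.
{B}: service 1134 + fixed 31 = 1165
(All 15 nonempty subsets were checked; B, C and D is lowest.)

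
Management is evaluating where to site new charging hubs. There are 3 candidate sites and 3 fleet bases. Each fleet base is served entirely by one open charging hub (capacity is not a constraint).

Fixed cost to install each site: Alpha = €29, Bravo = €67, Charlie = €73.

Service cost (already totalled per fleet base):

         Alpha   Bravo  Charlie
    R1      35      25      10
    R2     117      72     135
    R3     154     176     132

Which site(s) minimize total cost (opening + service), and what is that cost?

Open Alpha only; minimum total cost 335.

For any fixed open set, each fleet base goes to its cheapest open site; total = fixed + service.
{Alpha}: R1→Alpha 35, R2→Alpha 117, R3→Alpha 154. Service 306; fixed 29; total 335.
{Bravo}: R1→Bravo 25, R2→Bravo 72, R3→Bravo 176. Service 273; fixed 67; total 340.
{Alpha, Bravo}: R1→Bravo 25, R2→Bravo 72, R3→Alpha 154. Service 251; fixed 96; total 347.
{Alpha, Bravo, Charlie}: service 214 + fixed 169 = 383
(All 7 nonempty subsets were checked; Alpha only is lowest.)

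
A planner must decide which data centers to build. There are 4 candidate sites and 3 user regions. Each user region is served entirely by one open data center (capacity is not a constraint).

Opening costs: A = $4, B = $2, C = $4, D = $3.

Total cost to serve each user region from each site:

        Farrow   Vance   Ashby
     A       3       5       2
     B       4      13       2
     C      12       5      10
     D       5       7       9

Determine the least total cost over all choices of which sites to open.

Minimum total cost: 14

For any fixed open set, each user region goes to its cheapest open site; total = fixed + service.
{A}: Farrow→A 3, Vance→A 5, Ashby→A 2. Service 10; fixed 4; total 14.
{A, B}: Farrow→A 3, Vance→A 5, Ashby→A 2. Service 10; fixed 6; total 16.
{A, D}: service 10 + fixed 7 = 17
{A, B, C, D}: Farrow→A 3, Vance→A 5, Ashby→A 2. Service 10; fixed 13; total 23.
(All 15 nonempty subsets were checked; A only is lowest.)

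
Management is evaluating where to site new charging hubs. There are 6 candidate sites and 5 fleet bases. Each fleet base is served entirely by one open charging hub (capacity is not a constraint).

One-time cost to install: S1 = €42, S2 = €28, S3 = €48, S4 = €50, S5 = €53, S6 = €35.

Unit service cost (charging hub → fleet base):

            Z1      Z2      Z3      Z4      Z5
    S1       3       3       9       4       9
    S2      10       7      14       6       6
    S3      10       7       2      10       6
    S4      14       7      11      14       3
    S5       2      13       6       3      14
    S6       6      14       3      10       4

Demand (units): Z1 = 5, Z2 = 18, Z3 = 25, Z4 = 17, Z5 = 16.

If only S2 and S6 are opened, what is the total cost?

Each fleet base is assigned to its cheapest site among the open ones.
{S2, S6}: Z1→S6 6·5=30, Z2→S2 7·18=126, Z3→S6 3·25=75, Z4→S2 6·17=102, Z5→S6 4·16=64. Service 397; fixed 63; total 460.

Total cost: 460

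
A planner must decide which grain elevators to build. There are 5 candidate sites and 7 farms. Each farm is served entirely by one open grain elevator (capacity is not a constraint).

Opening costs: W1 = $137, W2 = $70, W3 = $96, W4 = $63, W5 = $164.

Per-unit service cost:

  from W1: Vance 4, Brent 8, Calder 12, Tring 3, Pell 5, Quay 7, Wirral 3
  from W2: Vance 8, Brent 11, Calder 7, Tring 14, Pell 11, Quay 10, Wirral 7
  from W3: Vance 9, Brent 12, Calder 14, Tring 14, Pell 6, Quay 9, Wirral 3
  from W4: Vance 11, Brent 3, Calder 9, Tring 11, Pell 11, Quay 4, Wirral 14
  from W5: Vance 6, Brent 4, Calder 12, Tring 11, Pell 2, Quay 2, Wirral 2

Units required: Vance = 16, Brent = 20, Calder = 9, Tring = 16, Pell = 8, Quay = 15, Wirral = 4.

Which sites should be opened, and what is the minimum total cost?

Open W1 and W4; minimum total cost 565.

For any fixed open set, each farm goes to its cheapest open site; total = fixed + service.
{W1, W4}: Vance→W1 4·16=64, Brent→W4 3·20=60, Calder→W4 9·9=81, Tring→W1 3·16=48, Pell→W1 5·8=40, Quay→W4 4·15=60, Wirral→W1 3·4=12. Service 365; fixed 200; total 565.
{W1, W2, W4}: service 347 + fixed 270 = 617
{W1, W5}: service 354 + fixed 301 = 655
{W1, W2, W3, W4, W5}: Vance→W1 4·16=64, Brent→W4 3·20=60, Calder→W2 7·9=63, Tring→W1 3·16=48, Pell→W5 2·8=16, Quay→W5 2·15=30, Wirral→W5 2·4=8. Service 289; fixed 530; total 819.
No other subset beats 565.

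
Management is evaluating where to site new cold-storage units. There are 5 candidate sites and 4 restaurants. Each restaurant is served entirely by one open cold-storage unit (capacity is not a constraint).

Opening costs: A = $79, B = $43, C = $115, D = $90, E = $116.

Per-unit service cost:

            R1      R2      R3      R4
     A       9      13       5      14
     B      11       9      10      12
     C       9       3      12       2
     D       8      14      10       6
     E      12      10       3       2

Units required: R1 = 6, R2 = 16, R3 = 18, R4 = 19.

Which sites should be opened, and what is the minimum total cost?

For any fixed open set, each restaurant goes to its cheapest open site; total = fixed + service.
{A, C}: R1→A 9·6=54, R2→C 3·16=48, R3→A 5·18=90, R4→C 2·19=38. Service 230; fixed 194; total 424.
{C, E}: service 194 + fixed 231 = 425
{E}: R1→E 12·6=72, R2→E 10·16=160, R3→E 3·18=54, R4→E 2·19=38. Service 324; fixed 116; total 440.
{A, B, C, D, E}: service 188 + fixed 443 = 631
No other subset beats 424.

Open A and C; minimum total cost 424.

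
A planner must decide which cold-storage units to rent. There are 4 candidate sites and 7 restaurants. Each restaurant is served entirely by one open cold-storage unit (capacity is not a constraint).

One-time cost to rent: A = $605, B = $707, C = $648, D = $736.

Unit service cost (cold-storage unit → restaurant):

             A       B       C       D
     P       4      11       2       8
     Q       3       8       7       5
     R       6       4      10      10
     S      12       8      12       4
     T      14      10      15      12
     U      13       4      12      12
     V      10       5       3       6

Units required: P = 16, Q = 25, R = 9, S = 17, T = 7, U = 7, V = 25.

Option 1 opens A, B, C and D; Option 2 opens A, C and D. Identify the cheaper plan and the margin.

Option 1: {A, B, C, D}: P→C 2·16=32, Q→A 3·25=75, R→B 4·9=36, S→D 4·17=68, T→B 10·7=70, U→B 4·7=28, V→C 3·25=75. Service 384; fixed 2696; total 3080.
Option 2: {A, C, D}: P→C 2·16=32, Q→A 3·25=75, R→A 6·9=54, S→D 4·17=68, T→D 12·7=84, U→C 12·7=84, V→C 3·25=75. Service 472; fixed 1989; total 2461.
Difference: |3080 − 2461| = 619.

Option 2 is cheaper by 619.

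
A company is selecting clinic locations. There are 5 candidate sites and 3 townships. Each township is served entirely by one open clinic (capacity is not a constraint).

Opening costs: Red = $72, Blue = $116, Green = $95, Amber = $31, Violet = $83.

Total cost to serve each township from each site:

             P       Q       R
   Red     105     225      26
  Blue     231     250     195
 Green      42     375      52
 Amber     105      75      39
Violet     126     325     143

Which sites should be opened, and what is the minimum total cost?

For any fixed open set, each township goes to its cheapest open site; total = fixed + service.
{Amber}: P→Amber 105, Q→Amber 75, R→Amber 39. Service 219; fixed 31; total 250.
{Green, Amber}: P→Green 42, Q→Amber 75, R→Amber 39. Service 156; fixed 126; total 282.
{Red, Amber}: service 206 + fixed 103 = 309
{Red, Blue, Green, Amber, Violet}: service 143 + fixed 397 = 540
No other subset beats 250.

Open Amber only; minimum total cost 250.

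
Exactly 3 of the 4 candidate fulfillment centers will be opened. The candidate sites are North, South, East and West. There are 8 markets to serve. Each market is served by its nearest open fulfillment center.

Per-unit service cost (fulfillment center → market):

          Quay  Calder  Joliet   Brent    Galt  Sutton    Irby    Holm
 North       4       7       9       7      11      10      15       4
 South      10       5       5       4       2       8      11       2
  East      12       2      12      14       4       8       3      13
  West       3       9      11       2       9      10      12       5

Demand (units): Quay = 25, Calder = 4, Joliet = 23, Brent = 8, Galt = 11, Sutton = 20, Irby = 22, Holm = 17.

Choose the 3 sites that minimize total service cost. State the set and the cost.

With exactly 3 open, each market uses its cheapest among the chosen.
{South, East, West}: Quay→West 3·25=75, Calder→East 2·4=8, Joliet→South 5·23=115, Brent→West 2·8=16, Galt→South 2·11=22, Sutton→South 8·20=160, Irby→East 3·22=66, Holm→South 2·17=34. Service cost 496.
{North, South, East}: service cost 537
{North, East, West}: service cost 644
Among all 4 size-3 choices, {South, East, West} is lowest.

Choose South, East and West; total service cost 496.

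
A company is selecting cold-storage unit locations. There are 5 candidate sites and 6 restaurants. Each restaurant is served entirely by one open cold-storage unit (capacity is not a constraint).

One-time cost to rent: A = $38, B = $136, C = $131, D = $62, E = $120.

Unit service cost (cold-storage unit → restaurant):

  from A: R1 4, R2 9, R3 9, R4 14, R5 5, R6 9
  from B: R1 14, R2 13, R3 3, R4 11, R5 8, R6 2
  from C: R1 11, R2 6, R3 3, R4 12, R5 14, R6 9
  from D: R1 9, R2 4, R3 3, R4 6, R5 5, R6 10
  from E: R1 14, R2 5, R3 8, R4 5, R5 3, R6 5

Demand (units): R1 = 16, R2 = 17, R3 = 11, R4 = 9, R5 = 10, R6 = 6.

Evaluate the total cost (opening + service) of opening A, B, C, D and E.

Each restaurant is assigned to its cheapest site among the open ones.
{A, B, C, D, E}: R1→A 4·16=64, R2→D 4·17=68, R3→B 3·11=33, R4→E 5·9=45, R5→E 3·10=30, R6→B 2·6=12. Service 252; fixed 487; total 739.

Total cost: 739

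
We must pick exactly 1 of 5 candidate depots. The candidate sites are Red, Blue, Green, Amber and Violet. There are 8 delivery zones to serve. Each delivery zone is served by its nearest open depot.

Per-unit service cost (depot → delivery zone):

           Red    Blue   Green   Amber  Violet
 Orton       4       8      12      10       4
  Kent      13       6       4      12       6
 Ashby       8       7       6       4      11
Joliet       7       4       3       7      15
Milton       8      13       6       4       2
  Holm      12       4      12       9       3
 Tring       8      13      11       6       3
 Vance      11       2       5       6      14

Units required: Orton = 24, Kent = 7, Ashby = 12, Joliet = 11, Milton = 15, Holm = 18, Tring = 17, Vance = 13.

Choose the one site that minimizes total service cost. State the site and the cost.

With exactly 1 open, each delivery zone uses its cheapest among the chosen.
{Violet}: Orton→Violet 4·24=96, Kent→Violet 6·7=42, Ashby→Violet 11·12=132, Joliet→Violet 15·11=165, Milton→Violet 2·15=30, Holm→Violet 3·18=54, Tring→Violet 3·17=51, Vance→Violet 14·13=182. Service cost 752.
{Amber}: service cost 851
{Blue}: service cost 876
Among all 5 size-1 choices, {Violet} is lowest.

Choose Violet only; total service cost 752.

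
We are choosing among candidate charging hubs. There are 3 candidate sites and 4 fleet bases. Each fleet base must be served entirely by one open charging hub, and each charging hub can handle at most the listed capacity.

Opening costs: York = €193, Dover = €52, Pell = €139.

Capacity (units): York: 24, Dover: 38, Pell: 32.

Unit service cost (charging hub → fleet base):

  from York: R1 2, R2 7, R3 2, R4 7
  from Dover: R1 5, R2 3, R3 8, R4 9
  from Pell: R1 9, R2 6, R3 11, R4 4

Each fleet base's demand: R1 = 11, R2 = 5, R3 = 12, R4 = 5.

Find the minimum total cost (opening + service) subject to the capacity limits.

Open {Dover}: R1→Dover 5·11=55, R2→Dover 3·5=15, R3→Dover 8·12=96, R4→Dover 9·5=45.
Loads: Dover carries 33/38. Service 211; fixed 52; total 263.
Next best feasible plan costs 351.

Minimum total cost: 263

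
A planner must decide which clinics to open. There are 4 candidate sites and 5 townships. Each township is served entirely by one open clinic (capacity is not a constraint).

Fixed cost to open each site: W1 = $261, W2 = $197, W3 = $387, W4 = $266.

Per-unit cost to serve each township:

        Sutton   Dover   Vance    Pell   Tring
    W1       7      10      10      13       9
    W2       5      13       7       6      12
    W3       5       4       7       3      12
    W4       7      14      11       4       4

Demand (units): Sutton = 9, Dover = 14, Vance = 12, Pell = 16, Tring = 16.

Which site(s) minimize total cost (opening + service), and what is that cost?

Open W4 only; minimum total cost 785.

For any fixed open set, each township goes to its cheapest open site; total = fixed + service.
{W4}: Sutton→W4 7·9=63, Dover→W4 14·14=196, Vance→W4 11·12=132, Pell→W4 4·16=64, Tring→W4 4·16=64. Service 519; fixed 266; total 785.
{W2}: service 599 + fixed 197 = 796
{W3}: service 425 + fixed 387 = 812
{W1, W2, W3, W4}: service 297 + fixed 1111 = 1408
No other subset beats 785.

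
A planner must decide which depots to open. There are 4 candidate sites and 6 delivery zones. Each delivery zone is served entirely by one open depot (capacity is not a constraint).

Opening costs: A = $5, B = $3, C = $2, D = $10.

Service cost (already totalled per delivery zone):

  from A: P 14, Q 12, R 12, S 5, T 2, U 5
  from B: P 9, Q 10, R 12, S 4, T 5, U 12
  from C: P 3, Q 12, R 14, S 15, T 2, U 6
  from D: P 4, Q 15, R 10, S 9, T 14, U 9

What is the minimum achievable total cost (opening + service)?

For any fixed open set, each delivery zone goes to its cheapest open site; total = fixed + service.
{B, C}: P→C 3, Q→B 10, R→B 12, S→B 4, T→C 2, U→C 6. Service 37; fixed 5; total 42.
{A, B, C}: service 36 + fixed 10 = 46
{A, C}: service 39 + fixed 7 = 46
{A, B, C, D}: service 34 + fixed 20 = 54
No other subset beats 42.

Minimum total cost: 42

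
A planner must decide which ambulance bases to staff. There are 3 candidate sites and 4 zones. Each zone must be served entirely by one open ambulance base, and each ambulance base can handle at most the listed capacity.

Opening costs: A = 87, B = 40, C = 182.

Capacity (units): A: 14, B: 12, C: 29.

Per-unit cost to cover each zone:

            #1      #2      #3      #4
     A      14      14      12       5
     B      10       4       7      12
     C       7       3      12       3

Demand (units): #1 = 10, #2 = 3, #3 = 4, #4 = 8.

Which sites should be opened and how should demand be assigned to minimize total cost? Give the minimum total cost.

Open {C}: #1→C 7·10=70, #2→C 3·3=9, #3→C 12·4=48, #4→C 3·8=24.
Loads: C carries 25/29. Service 151; fixed 182; total 333.
Next best feasible plan costs 353.

Minimum total cost: 333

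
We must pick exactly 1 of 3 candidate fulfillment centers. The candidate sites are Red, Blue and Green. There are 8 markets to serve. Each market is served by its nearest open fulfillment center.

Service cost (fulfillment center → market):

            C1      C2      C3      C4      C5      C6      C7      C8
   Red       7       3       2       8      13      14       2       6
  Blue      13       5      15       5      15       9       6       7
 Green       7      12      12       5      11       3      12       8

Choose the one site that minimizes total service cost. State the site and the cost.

With exactly 1 open, each market uses its cheapest among the chosen.
{Red}: C1→Red 7, C2→Red 3, C3→Red 2, C4→Red 8, C5→Red 13, C6→Red 14, C7→Red 2, C8→Red 6. Service cost 55.
{Green}: service cost 70
{Blue}: service cost 75
Among all 3 size-1 choices, {Red} is lowest.

Choose Red only; total service cost 55.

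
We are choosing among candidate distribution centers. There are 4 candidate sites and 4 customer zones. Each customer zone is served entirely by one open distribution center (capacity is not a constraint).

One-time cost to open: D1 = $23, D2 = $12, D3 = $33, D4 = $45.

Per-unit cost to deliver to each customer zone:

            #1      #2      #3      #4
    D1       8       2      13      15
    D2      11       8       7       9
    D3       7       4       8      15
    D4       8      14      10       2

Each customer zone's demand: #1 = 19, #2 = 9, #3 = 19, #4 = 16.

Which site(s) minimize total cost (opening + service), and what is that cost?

Open D1, D2 and D4; minimum total cost 415.

For any fixed open set, each customer zone goes to its cheapest open site; total = fixed + service.
{D1, D2, D4}: #1→D1 8·19=152, #2→D1 2·9=18, #3→D2 7·19=133, #4→D4 2·16=32. Service 335; fixed 80; total 415.
{D2, D3, D4}: service 334 + fixed 90 = 424
{D1, D2, D3, D4}: service 316 + fixed 113 = 429
{D2}: #1→D2 11·19=209, #2→D2 8·9=72, #3→D2 7·19=133, #4→D2 9·16=144. Service 558; fixed 12; total 570.
No other subset beats 415.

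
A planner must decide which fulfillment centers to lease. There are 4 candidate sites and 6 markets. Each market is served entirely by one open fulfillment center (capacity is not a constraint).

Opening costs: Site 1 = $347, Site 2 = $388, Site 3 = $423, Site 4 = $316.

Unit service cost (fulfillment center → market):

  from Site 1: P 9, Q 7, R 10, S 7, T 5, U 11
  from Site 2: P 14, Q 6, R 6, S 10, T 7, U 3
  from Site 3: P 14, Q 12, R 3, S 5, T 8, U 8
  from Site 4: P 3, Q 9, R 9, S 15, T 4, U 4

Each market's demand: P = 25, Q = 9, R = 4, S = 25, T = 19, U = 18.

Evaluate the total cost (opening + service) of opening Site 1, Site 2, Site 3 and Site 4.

Total cost: 1870

Each market is assigned to its cheapest site among the open ones.
{Site 1, Site 2, Site 3, Site 4}: P→Site 4 3·25=75, Q→Site 2 6·9=54, R→Site 3 3·4=12, S→Site 3 5·25=125, T→Site 4 4·19=76, U→Site 2 3·18=54. Service 396; fixed 1474; total 1870.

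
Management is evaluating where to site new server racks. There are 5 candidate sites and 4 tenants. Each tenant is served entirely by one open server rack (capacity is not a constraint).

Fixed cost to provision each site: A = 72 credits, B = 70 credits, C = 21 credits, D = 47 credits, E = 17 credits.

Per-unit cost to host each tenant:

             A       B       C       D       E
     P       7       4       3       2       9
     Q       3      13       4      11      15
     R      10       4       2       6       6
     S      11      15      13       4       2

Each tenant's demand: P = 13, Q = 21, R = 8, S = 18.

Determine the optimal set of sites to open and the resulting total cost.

For any fixed open set, each tenant goes to its cheapest open site; total = fixed + service.
{C, E}: P→C 3·13=39, Q→C 4·21=84, R→C 2·8=16, S→E 2·18=36. Service 175; fixed 38; total 213.
{C, D, E}: P→D 2·13=26, Q→C 4·21=84, R→C 2·8=16, S→E 2·18=36. Service 162; fixed 85; total 247.
{A, C, E}: P→C 3·13=39, Q→A 3·21=63, R→C 2·8=16, S→E 2·18=36. Service 154; fixed 110; total 264.
{A, B, C, D, E}: service 141 + fixed 227 = 368
No other subset beats 213.

Open C and E; minimum total cost 213.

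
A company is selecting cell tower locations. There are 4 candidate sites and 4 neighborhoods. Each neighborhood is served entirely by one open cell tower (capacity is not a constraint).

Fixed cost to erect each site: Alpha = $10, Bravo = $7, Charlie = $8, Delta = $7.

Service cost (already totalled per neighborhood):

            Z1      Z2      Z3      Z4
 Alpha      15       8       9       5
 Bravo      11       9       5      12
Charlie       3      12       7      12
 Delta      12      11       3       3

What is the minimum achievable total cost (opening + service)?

For any fixed open set, each neighborhood goes to its cheapest open site; total = fixed + service.
{Charlie, Delta}: Z1→Charlie 3, Z2→Delta 11, Z3→Delta 3, Z4→Delta 3. Service 20; fixed 15; total 35.
{Delta}: service 29 + fixed 7 = 36
{Bravo, Charlie, Delta}: service 18 + fixed 22 = 40
{Alpha, Bravo, Charlie, Delta}: Z1→Charlie 3, Z2→Alpha 8, Z3→Delta 3, Z4→Delta 3. Service 17; fixed 32; total 49.
No other subset beats 35.

Minimum total cost: 35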